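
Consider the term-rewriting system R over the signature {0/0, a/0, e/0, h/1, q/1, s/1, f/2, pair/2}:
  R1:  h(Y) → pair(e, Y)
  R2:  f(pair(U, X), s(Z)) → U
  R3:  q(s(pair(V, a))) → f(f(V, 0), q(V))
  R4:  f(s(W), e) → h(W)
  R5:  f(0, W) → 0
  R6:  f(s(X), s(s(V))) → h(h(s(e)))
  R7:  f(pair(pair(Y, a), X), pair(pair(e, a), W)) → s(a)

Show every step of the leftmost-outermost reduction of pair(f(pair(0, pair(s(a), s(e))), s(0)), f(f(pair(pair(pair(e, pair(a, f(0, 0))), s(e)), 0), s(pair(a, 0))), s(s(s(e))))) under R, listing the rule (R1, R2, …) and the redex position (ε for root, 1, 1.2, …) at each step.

pair(0, pair(e, pair(a, 0)))

1. pair(f(pair(0, pair(s(a), s(e))), s(0)), f(f(pair(pair(pair(e, pair(a, f(0, 0))), s(e)), 0), s(pair(a, 0))), s(s(s(e)))))  →  pair(0, f(f(pair(pair(pair(e, pair(a, f(0, 0))), s(e)), 0), s(pair(a, 0))), s(s(s(e)))))   [R2 at 1]
2. pair(0, f(f(pair(pair(pair(e, pair(a, f(0, 0))), s(e)), 0), s(pair(a, 0))), s(s(s(e)))))  →  pair(0, f(pair(pair(e, pair(a, f(0, 0))), s(e)), s(s(s(e)))))   [R2 at 2.1]
3. pair(0, f(pair(pair(e, pair(a, f(0, 0))), s(e)), s(s(s(e)))))  →  pair(0, pair(e, pair(a, f(0, 0))))   [R2 at 2]
4. pair(0, pair(e, pair(a, f(0, 0))))  →  pair(0, pair(e, pair(a, 0)))   [R5 at 2.2.2]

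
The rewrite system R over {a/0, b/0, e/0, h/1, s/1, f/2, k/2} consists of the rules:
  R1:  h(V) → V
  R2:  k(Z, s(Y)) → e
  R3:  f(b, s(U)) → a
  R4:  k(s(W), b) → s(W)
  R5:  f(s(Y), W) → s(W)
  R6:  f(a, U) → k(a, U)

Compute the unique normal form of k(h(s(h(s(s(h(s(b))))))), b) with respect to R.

1. k(h(s(h(s(s(h(s(b))))))), b)  →  k(s(h(s(s(h(s(b)))))), b)   [R1 at 1]
2. k(s(h(s(s(h(s(b)))))), b)  →  s(h(s(s(h(s(b))))))   [R4 at ε]
3. s(h(s(s(h(s(b))))))  →  s(s(s(h(s(b)))))   [R1 at 1]
4. s(s(s(h(s(b)))))  →  s(s(s(s(b))))   [R1 at 1.1.1]

s(s(s(s(b))))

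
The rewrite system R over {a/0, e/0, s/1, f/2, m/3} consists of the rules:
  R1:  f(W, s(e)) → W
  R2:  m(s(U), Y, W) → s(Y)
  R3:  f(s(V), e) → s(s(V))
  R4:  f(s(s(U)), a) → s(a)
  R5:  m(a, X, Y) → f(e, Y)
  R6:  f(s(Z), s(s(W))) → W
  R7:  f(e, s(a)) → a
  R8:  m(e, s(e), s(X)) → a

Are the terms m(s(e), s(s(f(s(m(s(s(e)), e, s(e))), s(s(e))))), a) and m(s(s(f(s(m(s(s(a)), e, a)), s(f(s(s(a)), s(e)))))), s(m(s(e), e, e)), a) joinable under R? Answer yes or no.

yes — NF(t₁) = s(s(s(e))), NF(t₂) = s(s(s(e)))

Reduce t₁ = m(s(e), s(s(f(s(m(s(s(e)), e, s(e))), s(s(e))))), a):
1. m(s(e), s(s(f(s(m(s(s(e)), e, s(e))), s(s(e))))), a)  →  s(s(s(f(s(m(s(s(e)), e, s(e))), s(s(e))))))   [R2 at ε]
2. s(s(s(f(s(m(s(s(e)), e, s(e))), s(s(e))))))  →  s(s(s(e)))   [R6 at 1.1.1]

Reduce t₂ = m(s(s(f(s(m(s(s(a)), e, a)), s(f(s(s(a)), s(e)))))), s(m(s(e), e, e)), a):
1. m(s(s(f(s(m(s(s(a)), e, a)), s(f(s(s(a)), s(e)))))), s(m(s(e), e, e)), a)  →  s(s(m(s(e), e, e)))   [R2 at ε]
2. s(s(m(s(e), e, e)))  →  s(s(s(e)))   [R2 at 1.1]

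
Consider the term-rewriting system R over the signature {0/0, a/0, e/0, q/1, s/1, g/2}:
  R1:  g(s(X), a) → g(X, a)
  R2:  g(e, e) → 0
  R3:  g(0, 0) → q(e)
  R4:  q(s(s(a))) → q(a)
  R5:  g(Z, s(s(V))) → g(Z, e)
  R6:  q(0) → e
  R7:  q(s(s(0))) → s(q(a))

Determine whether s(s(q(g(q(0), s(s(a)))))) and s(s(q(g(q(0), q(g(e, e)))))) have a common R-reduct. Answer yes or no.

yes — NF(t₁) = s(s(e)), NF(t₂) = s(s(e))

Reduce t₁ = s(s(q(g(q(0), s(s(a)))))):
1. s(s(q(g(q(0), s(s(a))))))  →  s(s(q(g(q(0), e))))   [R5 at 1.1.1]
2. s(s(q(g(q(0), e))))  →  s(s(q(g(e, e))))   [R6 at 1.1.1.1]
3. s(s(q(g(e, e))))  →  s(s(q(0)))   [R2 at 1.1.1]
4. s(s(q(0)))  →  s(s(e))   [R6 at 1.1]

Reduce t₂ = s(s(q(g(q(0), q(g(e, e)))))):
1. s(s(q(g(q(0), q(g(e, e))))))  →  s(s(q(g(e, q(g(e, e))))))   [R6 at 1.1.1.1]
2. s(s(q(g(e, q(g(e, e))))))  →  s(s(q(g(e, q(0)))))   [R2 at 1.1.1.2.1]
3. s(s(q(g(e, q(0)))))  →  s(s(q(g(e, e))))   [R6 at 1.1.1.2]
4. s(s(q(g(e, e))))  →  s(s(q(0)))   [R2 at 1.1.1]
5. s(s(q(0)))  →  s(s(e))   [R6 at 1.1]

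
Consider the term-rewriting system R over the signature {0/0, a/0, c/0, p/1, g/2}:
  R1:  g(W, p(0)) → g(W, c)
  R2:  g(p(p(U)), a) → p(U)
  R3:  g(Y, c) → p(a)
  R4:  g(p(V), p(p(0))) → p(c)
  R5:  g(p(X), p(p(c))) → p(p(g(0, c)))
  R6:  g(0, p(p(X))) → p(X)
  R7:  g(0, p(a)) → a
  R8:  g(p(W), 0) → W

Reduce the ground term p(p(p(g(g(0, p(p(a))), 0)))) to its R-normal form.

1. p(p(p(g(g(0, p(p(a))), 0))))  →  p(p(p(g(p(a), 0))))   [R6 at 1.1.1.1]
2. p(p(p(g(p(a), 0))))  →  p(p(p(a)))   [R8 at 1.1.1]

p(p(p(a)))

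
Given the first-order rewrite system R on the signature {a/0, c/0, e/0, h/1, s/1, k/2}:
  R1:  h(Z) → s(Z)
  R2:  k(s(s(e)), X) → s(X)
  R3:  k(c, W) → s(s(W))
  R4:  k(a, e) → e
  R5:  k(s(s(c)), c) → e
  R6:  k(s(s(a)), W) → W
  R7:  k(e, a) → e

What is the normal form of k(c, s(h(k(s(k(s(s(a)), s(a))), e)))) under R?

s(s(s(s(e))))

1. k(c, s(h(k(s(k(s(s(a)), s(a))), e))))  →  s(s(s(h(k(s(k(s(s(a)), s(a))), e)))))   [R3 at ε]
2. s(s(s(h(k(s(k(s(s(a)), s(a))), e)))))  →  s(s(s(s(k(s(k(s(s(a)), s(a))), e)))))   [R1 at 1.1.1]
3. s(s(s(s(k(s(k(s(s(a)), s(a))), e)))))  →  s(s(s(s(k(s(s(a)), e)))))   [R6 at 1.1.1.1.1.1]
4. s(s(s(s(k(s(s(a)), e)))))  →  s(s(s(s(e))))   [R6 at 1.1.1.1]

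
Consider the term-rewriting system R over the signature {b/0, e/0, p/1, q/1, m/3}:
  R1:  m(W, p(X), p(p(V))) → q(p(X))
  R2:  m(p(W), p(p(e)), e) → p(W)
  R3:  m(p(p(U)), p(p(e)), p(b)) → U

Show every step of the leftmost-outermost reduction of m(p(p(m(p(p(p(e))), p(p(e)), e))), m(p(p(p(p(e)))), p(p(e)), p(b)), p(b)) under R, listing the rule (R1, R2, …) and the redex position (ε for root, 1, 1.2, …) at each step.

p(p(p(e)))

1. m(p(p(m(p(p(p(e))), p(p(e)), e))), m(p(p(p(p(e)))), p(p(e)), p(b)), p(b))  →  m(p(p(p(p(p(e))))), m(p(p(p(p(e)))), p(p(e)), p(b)), p(b))   [R2 at 1.1.1]
2. m(p(p(p(p(p(e))))), m(p(p(p(p(e)))), p(p(e)), p(b)), p(b))  →  m(p(p(p(p(p(e))))), p(p(e)), p(b))   [R3 at 2]
3. m(p(p(p(p(p(e))))), p(p(e)), p(b))  →  p(p(p(e)))   [R3 at ε]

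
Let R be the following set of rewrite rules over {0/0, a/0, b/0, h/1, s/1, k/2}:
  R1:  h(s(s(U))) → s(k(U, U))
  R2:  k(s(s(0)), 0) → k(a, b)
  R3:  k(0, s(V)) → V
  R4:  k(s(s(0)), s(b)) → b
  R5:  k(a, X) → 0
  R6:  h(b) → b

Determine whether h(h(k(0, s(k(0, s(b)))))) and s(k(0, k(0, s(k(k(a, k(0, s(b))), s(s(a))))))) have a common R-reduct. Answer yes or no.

Reduce t₁ = h(h(k(0, s(k(0, s(b)))))):
1. h(h(k(0, s(k(0, s(b))))))  →  h(h(k(0, s(b))))   [R3 at 1.1]
2. h(h(k(0, s(b))))  →  h(h(b))   [R3 at 1.1]
3. h(h(b))  →  h(b)   [R6 at 1]
4. h(b)  →  b   [R6 at ε]

Reduce t₂ = s(k(0, k(0, s(k(k(a, k(0, s(b))), s(s(a))))))):
1. s(k(0, k(0, s(k(k(a, k(0, s(b))), s(s(a)))))))  →  s(k(0, k(k(a, k(0, s(b))), s(s(a)))))   [R3 at 1.2]
2. s(k(0, k(k(a, k(0, s(b))), s(s(a)))))  →  s(k(0, k(0, s(s(a)))))   [R5 at 1.2.1]
3. s(k(0, k(0, s(s(a)))))  →  s(k(0, s(a)))   [R3 at 1.2]
4. s(k(0, s(a)))  →  s(a)   [R3 at 1]

no — NF(t₁) = b, NF(t₂) = s(a)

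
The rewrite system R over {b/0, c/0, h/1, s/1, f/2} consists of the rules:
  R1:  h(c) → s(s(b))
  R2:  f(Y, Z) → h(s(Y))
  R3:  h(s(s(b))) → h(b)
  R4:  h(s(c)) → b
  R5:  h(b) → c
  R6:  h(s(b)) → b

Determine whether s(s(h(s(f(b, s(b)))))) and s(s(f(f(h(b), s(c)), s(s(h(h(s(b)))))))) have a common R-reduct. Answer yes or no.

yes — NF(t₁) = s(s(b)), NF(t₂) = s(s(b))

Reduce t₁ = s(s(h(s(f(b, s(b)))))):
1. s(s(h(s(f(b, s(b))))))  →  s(s(h(s(h(s(b))))))   [R2 at 1.1.1.1]
2. s(s(h(s(h(s(b))))))  →  s(s(h(s(b))))   [R6 at 1.1.1.1]
3. s(s(h(s(b))))  →  s(s(b))   [R6 at 1.1]

Reduce t₂ = s(s(f(f(h(b), s(c)), s(s(h(h(s(b)))))))):
1. s(s(f(f(h(b), s(c)), s(s(h(h(s(b))))))))  →  s(s(h(s(f(h(b), s(c))))))   [R2 at 1.1]
2. s(s(h(s(f(h(b), s(c))))))  →  s(s(h(s(h(s(h(b)))))))   [R2 at 1.1.1.1]
3. s(s(h(s(h(s(h(b)))))))  →  s(s(h(s(h(s(c))))))   [R5 at 1.1.1.1.1.1]
4. s(s(h(s(h(s(c))))))  →  s(s(h(s(b))))   [R4 at 1.1.1.1]
5. s(s(h(s(b))))  →  s(s(b))   [R6 at 1.1]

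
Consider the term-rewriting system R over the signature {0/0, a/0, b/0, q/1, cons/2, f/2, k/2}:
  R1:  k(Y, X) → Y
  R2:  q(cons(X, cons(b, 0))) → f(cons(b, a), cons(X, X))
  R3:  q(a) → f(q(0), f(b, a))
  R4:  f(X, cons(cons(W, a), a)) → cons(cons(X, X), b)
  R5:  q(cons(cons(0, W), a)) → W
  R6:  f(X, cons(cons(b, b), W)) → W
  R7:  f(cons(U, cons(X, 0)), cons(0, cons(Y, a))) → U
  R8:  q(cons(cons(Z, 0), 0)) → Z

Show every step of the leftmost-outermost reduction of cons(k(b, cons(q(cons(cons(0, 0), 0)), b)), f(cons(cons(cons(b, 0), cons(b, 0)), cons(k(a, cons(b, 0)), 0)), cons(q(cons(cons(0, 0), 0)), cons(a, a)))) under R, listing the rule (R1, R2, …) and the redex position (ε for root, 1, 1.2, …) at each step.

1. cons(k(b, cons(q(cons(cons(0, 0), 0)), b)), f(cons(cons(cons(b, 0), cons(b, 0)), cons(k(a, cons(b, 0)), 0)), cons(q(cons(cons(0, 0), 0)), cons(a, a))))  →  cons(b, f(cons(cons(cons(b, 0), cons(b, 0)), cons(k(a, cons(b, 0)), 0)), cons(q(cons(cons(0, 0), 0)), cons(a, a))))   [R1 at 1]
2. cons(b, f(cons(cons(cons(b, 0), cons(b, 0)), cons(k(a, cons(b, 0)), 0)), cons(q(cons(cons(0, 0), 0)), cons(a, a))))  →  cons(b, f(cons(cons(cons(b, 0), cons(b, 0)), cons(a, 0)), cons(q(cons(cons(0, 0), 0)), cons(a, a))))   [R1 at 2.1.2.1]
3. cons(b, f(cons(cons(cons(b, 0), cons(b, 0)), cons(a, 0)), cons(q(cons(cons(0, 0), 0)), cons(a, a))))  →  cons(b, f(cons(cons(cons(b, 0), cons(b, 0)), cons(a, 0)), cons(0, cons(a, a))))   [R8 at 2.2.1]
4. cons(b, f(cons(cons(cons(b, 0), cons(b, 0)), cons(a, 0)), cons(0, cons(a, a))))  →  cons(b, cons(cons(b, 0), cons(b, 0)))   [R7 at 2]

cons(b, cons(cons(b, 0), cons(b, 0)))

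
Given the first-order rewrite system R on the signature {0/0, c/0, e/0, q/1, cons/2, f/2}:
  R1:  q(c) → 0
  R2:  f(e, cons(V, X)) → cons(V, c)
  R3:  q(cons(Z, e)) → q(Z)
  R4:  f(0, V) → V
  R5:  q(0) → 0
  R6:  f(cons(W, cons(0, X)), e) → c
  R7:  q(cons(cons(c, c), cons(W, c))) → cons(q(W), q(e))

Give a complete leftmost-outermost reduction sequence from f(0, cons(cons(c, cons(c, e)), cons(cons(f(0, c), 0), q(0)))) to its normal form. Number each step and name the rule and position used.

1. f(0, cons(cons(c, cons(c, e)), cons(cons(f(0, c), 0), q(0))))  →  cons(cons(c, cons(c, e)), cons(cons(f(0, c), 0), q(0)))   [R4 at ε]
2. cons(cons(c, cons(c, e)), cons(cons(f(0, c), 0), q(0)))  →  cons(cons(c, cons(c, e)), cons(cons(c, 0), q(0)))   [R4 at 2.1.1]
3. cons(cons(c, cons(c, e)), cons(cons(c, 0), q(0)))  →  cons(cons(c, cons(c, e)), cons(cons(c, 0), 0))   [R5 at 2.2]

cons(cons(c, cons(c, e)), cons(cons(c, 0), 0))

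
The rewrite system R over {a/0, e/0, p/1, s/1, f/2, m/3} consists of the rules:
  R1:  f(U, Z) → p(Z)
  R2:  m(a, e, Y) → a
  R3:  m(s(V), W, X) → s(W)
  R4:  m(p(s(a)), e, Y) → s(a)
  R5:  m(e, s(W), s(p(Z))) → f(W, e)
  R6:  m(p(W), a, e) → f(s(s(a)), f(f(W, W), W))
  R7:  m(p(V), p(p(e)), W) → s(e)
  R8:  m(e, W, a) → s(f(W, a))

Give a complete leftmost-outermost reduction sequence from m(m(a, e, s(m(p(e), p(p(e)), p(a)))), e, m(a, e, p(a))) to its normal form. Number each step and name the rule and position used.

a

1. m(m(a, e, s(m(p(e), p(p(e)), p(a)))), e, m(a, e, p(a)))  →  m(a, e, m(a, e, p(a)))   [R2 at 1]
2. m(a, e, m(a, e, p(a)))  →  a   [R2 at ε]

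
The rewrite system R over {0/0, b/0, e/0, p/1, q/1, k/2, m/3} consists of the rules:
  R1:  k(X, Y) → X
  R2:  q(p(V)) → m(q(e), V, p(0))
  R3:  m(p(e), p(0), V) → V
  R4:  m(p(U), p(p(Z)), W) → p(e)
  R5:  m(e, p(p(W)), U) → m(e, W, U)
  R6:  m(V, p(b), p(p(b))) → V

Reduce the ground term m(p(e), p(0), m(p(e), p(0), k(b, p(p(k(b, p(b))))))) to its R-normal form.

1. m(p(e), p(0), m(p(e), p(0), k(b, p(p(k(b, p(b)))))))  →  m(p(e), p(0), k(b, p(p(k(b, p(b))))))   [R3 at ε]
2. m(p(e), p(0), k(b, p(p(k(b, p(b))))))  →  k(b, p(p(k(b, p(b)))))   [R3 at ε]
3. k(b, p(p(k(b, p(b)))))  →  b   [R1 at ε]

b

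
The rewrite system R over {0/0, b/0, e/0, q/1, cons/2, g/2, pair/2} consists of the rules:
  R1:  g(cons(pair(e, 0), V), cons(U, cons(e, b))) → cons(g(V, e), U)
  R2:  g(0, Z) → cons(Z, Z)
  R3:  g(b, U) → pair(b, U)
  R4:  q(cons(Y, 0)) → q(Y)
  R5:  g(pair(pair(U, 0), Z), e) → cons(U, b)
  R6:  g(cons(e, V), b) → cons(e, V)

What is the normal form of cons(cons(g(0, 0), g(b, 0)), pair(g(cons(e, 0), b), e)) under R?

cons(cons(cons(0, 0), pair(b, 0)), pair(cons(e, 0), e))

1. cons(cons(g(0, 0), g(b, 0)), pair(g(cons(e, 0), b), e))  →  cons(cons(cons(0, 0), g(b, 0)), pair(g(cons(e, 0), b), e))   [R2 at 1.1]
2. cons(cons(cons(0, 0), g(b, 0)), pair(g(cons(e, 0), b), e))  →  cons(cons(cons(0, 0), pair(b, 0)), pair(g(cons(e, 0), b), e))   [R3 at 1.2]
3. cons(cons(cons(0, 0), pair(b, 0)), pair(g(cons(e, 0), b), e))  →  cons(cons(cons(0, 0), pair(b, 0)), pair(cons(e, 0), e))   [R6 at 2.1]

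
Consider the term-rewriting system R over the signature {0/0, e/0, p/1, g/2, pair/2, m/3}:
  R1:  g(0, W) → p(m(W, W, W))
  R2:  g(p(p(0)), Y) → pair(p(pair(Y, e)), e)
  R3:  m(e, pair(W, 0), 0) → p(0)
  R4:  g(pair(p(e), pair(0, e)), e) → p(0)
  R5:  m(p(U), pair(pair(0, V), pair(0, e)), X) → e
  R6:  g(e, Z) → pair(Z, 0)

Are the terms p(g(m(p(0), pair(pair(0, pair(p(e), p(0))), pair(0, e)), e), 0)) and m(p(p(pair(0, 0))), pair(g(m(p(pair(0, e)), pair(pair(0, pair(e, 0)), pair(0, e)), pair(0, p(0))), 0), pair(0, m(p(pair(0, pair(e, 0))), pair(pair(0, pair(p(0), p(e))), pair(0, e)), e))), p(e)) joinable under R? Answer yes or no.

Reduce t₁ = p(g(m(p(0), pair(pair(0, pair(p(e), p(0))), pair(0, e)), e), 0)):
1. p(g(m(p(0), pair(pair(0, pair(p(e), p(0))), pair(0, e)), e), 0))  →  p(g(e, 0))   [R5 at 1.1]
2. p(g(e, 0))  →  p(pair(0, 0))   [R6 at 1]

Reduce t₂ = m(p(p(pair(0, 0))), pair(g(m(p(pair(0, e)), pair(pair(0, pair(e, 0)), pair(0, e)), pair(0, p(0))), 0), pair(0, m(p(pair(0, pair(e, 0))), pair(pair(0, pair(p(0), p(e))), pair(0, e)), e))), p(e)):
1. m(p(p(pair(0, 0))), pair(g(m(p(pair(0, e)), pair(pair(0, pair(e, 0)), pair(0, e)), pair(0, p(0))), 0), pair(0, m(p(pair(0, pair(e, 0))), pair(pair(0, pair(p(0), p(e))), pair(0, e)), e))), p(e))  →  m(p(p(pair(0, 0))), pair(g(e, 0), pair(0, m(p(pair(0, pair(e, 0))), pair(pair(0, pair(p(0), p(e))), pair(0, e)), e))), p(e))   [R5 at 2.1.1]
2. m(p(p(pair(0, 0))), pair(g(e, 0), pair(0, m(p(pair(0, pair(e, 0))), pair(pair(0, pair(p(0), p(e))), pair(0, e)), e))), p(e))  →  m(p(p(pair(0, 0))), pair(pair(0, 0), pair(0, m(p(pair(0, pair(e, 0))), pair(pair(0, pair(p(0), p(e))), pair(0, e)), e))), p(e))   [R6 at 2.1]
3. m(p(p(pair(0, 0))), pair(pair(0, 0), pair(0, m(p(pair(0, pair(e, 0))), pair(pair(0, pair(p(0), p(e))), pair(0, e)), e))), p(e))  →  m(p(p(pair(0, 0))), pair(pair(0, 0), pair(0, e)), p(e))   [R5 at 2.2.2]
4. m(p(p(pair(0, 0))), pair(pair(0, 0), pair(0, e)), p(e))  →  e   [R5 at ε]

no — NF(t₁) = p(pair(0, 0)), NF(t₂) = e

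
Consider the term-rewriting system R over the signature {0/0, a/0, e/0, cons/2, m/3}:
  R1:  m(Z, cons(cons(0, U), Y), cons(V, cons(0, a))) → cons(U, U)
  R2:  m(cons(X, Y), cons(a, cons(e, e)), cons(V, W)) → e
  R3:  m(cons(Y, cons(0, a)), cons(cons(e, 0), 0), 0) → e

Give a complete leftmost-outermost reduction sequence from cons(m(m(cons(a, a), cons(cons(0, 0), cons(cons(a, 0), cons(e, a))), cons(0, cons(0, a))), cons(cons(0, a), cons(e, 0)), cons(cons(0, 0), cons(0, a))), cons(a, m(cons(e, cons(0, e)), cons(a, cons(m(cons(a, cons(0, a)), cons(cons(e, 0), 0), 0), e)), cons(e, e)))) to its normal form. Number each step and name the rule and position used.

1. cons(m(m(cons(a, a), cons(cons(0, 0), cons(cons(a, 0), cons(e, a))), cons(0, cons(0, a))), cons(cons(0, a), cons(e, 0)), cons(cons(0, 0), cons(0, a))), cons(a, m(cons(e, cons(0, e)), cons(a, cons(m(cons(a, cons(0, a)), cons(cons(e, 0), 0), 0), e)), cons(e, e))))  →  cons(cons(a, a), cons(a, m(cons(e, cons(0, e)), cons(a, cons(m(cons(a, cons(0, a)), cons(cons(e, 0), 0), 0), e)), cons(e, e))))   [R1 at 1]
2. cons(cons(a, a), cons(a, m(cons(e, cons(0, e)), cons(a, cons(m(cons(a, cons(0, a)), cons(cons(e, 0), 0), 0), e)), cons(e, e))))  →  cons(cons(a, a), cons(a, m(cons(e, cons(0, e)), cons(a, cons(e, e)), cons(e, e))))   [R3 at 2.2.2.2.1]
3. cons(cons(a, a), cons(a, m(cons(e, cons(0, e)), cons(a, cons(e, e)), cons(e, e))))  →  cons(cons(a, a), cons(a, e))   [R2 at 2.2]

cons(cons(a, a), cons(a, e))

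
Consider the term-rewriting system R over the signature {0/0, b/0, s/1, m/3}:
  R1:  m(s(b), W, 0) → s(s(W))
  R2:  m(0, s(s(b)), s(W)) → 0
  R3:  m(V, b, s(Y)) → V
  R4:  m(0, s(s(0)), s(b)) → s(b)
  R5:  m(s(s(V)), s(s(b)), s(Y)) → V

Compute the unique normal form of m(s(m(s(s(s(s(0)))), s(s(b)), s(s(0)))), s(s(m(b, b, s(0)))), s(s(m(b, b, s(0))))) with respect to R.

s(0)

1. m(s(m(s(s(s(s(0)))), s(s(b)), s(s(0)))), s(s(m(b, b, s(0)))), s(s(m(b, b, s(0)))))  →  m(s(s(s(0))), s(s(m(b, b, s(0)))), s(s(m(b, b, s(0)))))   [R5 at 1.1]
2. m(s(s(s(0))), s(s(m(b, b, s(0)))), s(s(m(b, b, s(0)))))  →  m(s(s(s(0))), s(s(b)), s(s(m(b, b, s(0)))))   [R3 at 2.1.1]
3. m(s(s(s(0))), s(s(b)), s(s(m(b, b, s(0)))))  →  s(0)   [R5 at ε]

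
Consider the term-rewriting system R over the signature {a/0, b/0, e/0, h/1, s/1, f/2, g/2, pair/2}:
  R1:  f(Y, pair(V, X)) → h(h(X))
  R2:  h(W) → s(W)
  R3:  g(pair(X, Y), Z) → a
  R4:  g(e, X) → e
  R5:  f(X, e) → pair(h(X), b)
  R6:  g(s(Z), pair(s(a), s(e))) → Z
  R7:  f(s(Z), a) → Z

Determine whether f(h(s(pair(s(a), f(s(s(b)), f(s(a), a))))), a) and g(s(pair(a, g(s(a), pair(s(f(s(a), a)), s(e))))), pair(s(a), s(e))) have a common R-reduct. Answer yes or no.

no — NF(t₁) = s(pair(s(a), s(b))), NF(t₂) = pair(a, a)

Reduce t₁ = f(h(s(pair(s(a), f(s(s(b)), f(s(a), a))))), a):
1. f(h(s(pair(s(a), f(s(s(b)), f(s(a), a))))), a)  →  f(s(s(pair(s(a), f(s(s(b)), f(s(a), a))))), a)   [R2 at 1]
2. f(s(s(pair(s(a), f(s(s(b)), f(s(a), a))))), a)  →  s(pair(s(a), f(s(s(b)), f(s(a), a))))   [R7 at ε]
3. s(pair(s(a), f(s(s(b)), f(s(a), a))))  →  s(pair(s(a), f(s(s(b)), a)))   [R7 at 1.2.2]
4. s(pair(s(a), f(s(s(b)), a)))  →  s(pair(s(a), s(b)))   [R7 at 1.2]

Reduce t₂ = g(s(pair(a, g(s(a), pair(s(f(s(a), a)), s(e))))), pair(s(a), s(e))):
1. g(s(pair(a, g(s(a), pair(s(f(s(a), a)), s(e))))), pair(s(a), s(e)))  →  pair(a, g(s(a), pair(s(f(s(a), a)), s(e))))   [R6 at ε]
2. pair(a, g(s(a), pair(s(f(s(a), a)), s(e))))  →  pair(a, g(s(a), pair(s(a), s(e))))   [R7 at 2.2.1.1]
3. pair(a, g(s(a), pair(s(a), s(e))))  →  pair(a, a)   [R6 at 2]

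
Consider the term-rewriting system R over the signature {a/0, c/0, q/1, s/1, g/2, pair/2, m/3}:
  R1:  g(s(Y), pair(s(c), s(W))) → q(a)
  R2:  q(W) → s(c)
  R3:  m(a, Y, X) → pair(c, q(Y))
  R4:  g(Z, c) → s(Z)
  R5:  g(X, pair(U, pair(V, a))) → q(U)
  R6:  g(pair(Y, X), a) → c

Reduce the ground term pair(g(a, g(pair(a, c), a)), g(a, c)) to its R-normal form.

pair(s(a), s(a))

1. pair(g(a, g(pair(a, c), a)), g(a, c))  →  pair(g(a, c), g(a, c))   [R6 at 1.2]
2. pair(g(a, c), g(a, c))  →  pair(s(a), g(a, c))   [R4 at 1]
3. pair(s(a), g(a, c))  →  pair(s(a), s(a))   [R4 at 2]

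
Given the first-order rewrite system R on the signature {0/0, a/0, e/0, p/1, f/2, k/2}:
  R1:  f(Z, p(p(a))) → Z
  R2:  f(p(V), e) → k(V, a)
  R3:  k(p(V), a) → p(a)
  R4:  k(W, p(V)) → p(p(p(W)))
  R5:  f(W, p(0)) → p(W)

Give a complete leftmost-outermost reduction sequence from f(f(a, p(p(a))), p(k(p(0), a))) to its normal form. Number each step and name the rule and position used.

a

1. f(f(a, p(p(a))), p(k(p(0), a)))  →  f(a, p(k(p(0), a)))   [R1 at 1]
2. f(a, p(k(p(0), a)))  →  f(a, p(p(a)))   [R3 at 2.1]
3. f(a, p(p(a)))  →  a   [R1 at ε]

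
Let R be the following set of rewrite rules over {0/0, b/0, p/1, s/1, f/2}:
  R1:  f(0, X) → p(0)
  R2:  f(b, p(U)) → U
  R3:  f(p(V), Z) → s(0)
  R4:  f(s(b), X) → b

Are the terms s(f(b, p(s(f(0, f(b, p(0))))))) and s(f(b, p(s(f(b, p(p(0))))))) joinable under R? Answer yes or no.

yes — NF(t₁) = s(s(p(0))), NF(t₂) = s(s(p(0)))

Reduce t₁ = s(f(b, p(s(f(0, f(b, p(0))))))):
1. s(f(b, p(s(f(0, f(b, p(0)))))))  →  s(s(f(0, f(b, p(0)))))   [R2 at 1]
2. s(s(f(0, f(b, p(0)))))  →  s(s(p(0)))   [R1 at 1.1]

Reduce t₂ = s(f(b, p(s(f(b, p(p(0))))))):
1. s(f(b, p(s(f(b, p(p(0)))))))  →  s(s(f(b, p(p(0)))))   [R2 at 1]
2. s(s(f(b, p(p(0)))))  →  s(s(p(0)))   [R2 at 1.1]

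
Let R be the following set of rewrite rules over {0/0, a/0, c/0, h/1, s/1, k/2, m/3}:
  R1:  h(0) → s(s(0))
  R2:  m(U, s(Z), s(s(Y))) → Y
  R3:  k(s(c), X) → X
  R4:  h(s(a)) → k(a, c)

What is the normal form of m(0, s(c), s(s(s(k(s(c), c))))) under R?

1. m(0, s(c), s(s(s(k(s(c), c)))))  →  s(k(s(c), c))   [R2 at ε]
2. s(k(s(c), c))  →  s(c)   [R3 at 1]

s(c)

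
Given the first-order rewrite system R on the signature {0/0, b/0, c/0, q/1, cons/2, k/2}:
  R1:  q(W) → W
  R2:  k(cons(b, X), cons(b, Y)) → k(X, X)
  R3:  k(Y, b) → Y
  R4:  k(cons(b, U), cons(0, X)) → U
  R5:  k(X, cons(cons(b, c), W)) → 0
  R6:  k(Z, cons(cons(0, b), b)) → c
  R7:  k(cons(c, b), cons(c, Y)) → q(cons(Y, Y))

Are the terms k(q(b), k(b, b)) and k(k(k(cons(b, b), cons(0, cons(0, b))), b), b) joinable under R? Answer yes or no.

yes — NF(t₁) = b, NF(t₂) = b

Reduce t₁ = k(q(b), k(b, b)):
1. k(q(b), k(b, b))  →  k(b, k(b, b))   [R1 at 1]
2. k(b, k(b, b))  →  k(b, b)   [R3 at 2]
3. k(b, b)  →  b   [R3 at ε]

Reduce t₂ = k(k(k(cons(b, b), cons(0, cons(0, b))), b), b):
1. k(k(k(cons(b, b), cons(0, cons(0, b))), b), b)  →  k(k(cons(b, b), cons(0, cons(0, b))), b)   [R3 at ε]
2. k(k(cons(b, b), cons(0, cons(0, b))), b)  →  k(cons(b, b), cons(0, cons(0, b)))   [R3 at ε]
3. k(cons(b, b), cons(0, cons(0, b)))  →  b   [R4 at ε]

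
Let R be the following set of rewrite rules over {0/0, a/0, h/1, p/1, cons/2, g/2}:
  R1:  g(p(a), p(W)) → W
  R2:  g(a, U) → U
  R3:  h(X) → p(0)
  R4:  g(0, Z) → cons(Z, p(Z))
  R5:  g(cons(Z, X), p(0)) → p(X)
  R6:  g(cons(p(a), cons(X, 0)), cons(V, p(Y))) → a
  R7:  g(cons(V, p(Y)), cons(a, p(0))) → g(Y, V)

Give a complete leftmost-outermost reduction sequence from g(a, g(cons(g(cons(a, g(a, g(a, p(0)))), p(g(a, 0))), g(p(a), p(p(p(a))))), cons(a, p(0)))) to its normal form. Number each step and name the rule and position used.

1. g(a, g(cons(g(cons(a, g(a, g(a, p(0)))), p(g(a, 0))), g(p(a), p(p(p(a))))), cons(a, p(0))))  →  g(cons(g(cons(a, g(a, g(a, p(0)))), p(g(a, 0))), g(p(a), p(p(p(a))))), cons(a, p(0)))   [R2 at ε]
2. g(cons(g(cons(a, g(a, g(a, p(0)))), p(g(a, 0))), g(p(a), p(p(p(a))))), cons(a, p(0)))  →  g(cons(g(cons(a, g(a, p(0))), p(g(a, 0))), g(p(a), p(p(p(a))))), cons(a, p(0)))   [R2 at 1.1.1.2]
3. g(cons(g(cons(a, g(a, p(0))), p(g(a, 0))), g(p(a), p(p(p(a))))), cons(a, p(0)))  →  g(cons(g(cons(a, p(0)), p(g(a, 0))), g(p(a), p(p(p(a))))), cons(a, p(0)))   [R2 at 1.1.1.2]
4. g(cons(g(cons(a, p(0)), p(g(a, 0))), g(p(a), p(p(p(a))))), cons(a, p(0)))  →  g(cons(g(cons(a, p(0)), p(0)), g(p(a), p(p(p(a))))), cons(a, p(0)))   [R2 at 1.1.2.1]
5. g(cons(g(cons(a, p(0)), p(0)), g(p(a), p(p(p(a))))), cons(a, p(0)))  →  g(cons(p(p(0)), g(p(a), p(p(p(a))))), cons(a, p(0)))   [R5 at 1.1]
6. g(cons(p(p(0)), g(p(a), p(p(p(a))))), cons(a, p(0)))  →  g(cons(p(p(0)), p(p(a))), cons(a, p(0)))   [R1 at 1.2]
7. g(cons(p(p(0)), p(p(a))), cons(a, p(0)))  →  g(p(a), p(p(0)))   [R7 at ε]
8. g(p(a), p(p(0)))  →  p(0)   [R1 at ε]

p(0)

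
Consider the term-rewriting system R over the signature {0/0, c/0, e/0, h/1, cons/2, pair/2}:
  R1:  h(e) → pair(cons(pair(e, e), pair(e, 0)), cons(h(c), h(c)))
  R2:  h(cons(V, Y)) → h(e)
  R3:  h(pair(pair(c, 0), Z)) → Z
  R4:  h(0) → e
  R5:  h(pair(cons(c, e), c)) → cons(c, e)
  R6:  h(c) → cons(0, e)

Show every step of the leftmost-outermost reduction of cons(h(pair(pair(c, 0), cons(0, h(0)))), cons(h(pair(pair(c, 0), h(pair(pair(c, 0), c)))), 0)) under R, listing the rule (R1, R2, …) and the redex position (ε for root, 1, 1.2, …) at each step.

cons(cons(0, e), cons(c, 0))

1. cons(h(pair(pair(c, 0), cons(0, h(0)))), cons(h(pair(pair(c, 0), h(pair(pair(c, 0), c)))), 0))  →  cons(cons(0, h(0)), cons(h(pair(pair(c, 0), h(pair(pair(c, 0), c)))), 0))   [R3 at 1]
2. cons(cons(0, h(0)), cons(h(pair(pair(c, 0), h(pair(pair(c, 0), c)))), 0))  →  cons(cons(0, e), cons(h(pair(pair(c, 0), h(pair(pair(c, 0), c)))), 0))   [R4 at 1.2]
3. cons(cons(0, e), cons(h(pair(pair(c, 0), h(pair(pair(c, 0), c)))), 0))  →  cons(cons(0, e), cons(h(pair(pair(c, 0), c)), 0))   [R3 at 2.1]
4. cons(cons(0, e), cons(h(pair(pair(c, 0), c)), 0))  →  cons(cons(0, e), cons(c, 0))   [R3 at 2.1]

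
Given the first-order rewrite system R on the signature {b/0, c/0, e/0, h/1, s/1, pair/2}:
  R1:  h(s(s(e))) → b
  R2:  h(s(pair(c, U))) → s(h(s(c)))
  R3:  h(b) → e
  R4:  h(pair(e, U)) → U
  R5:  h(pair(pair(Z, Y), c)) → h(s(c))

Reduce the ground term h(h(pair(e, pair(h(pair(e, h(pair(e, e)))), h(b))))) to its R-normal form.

1. h(h(pair(e, pair(h(pair(e, h(pair(e, e)))), h(b)))))  →  h(pair(h(pair(e, h(pair(e, e)))), h(b)))   [R4 at 1]
2. h(pair(h(pair(e, h(pair(e, e)))), h(b)))  →  h(pair(h(pair(e, e)), h(b)))   [R4 at 1.1]
3. h(pair(h(pair(e, e)), h(b)))  →  h(pair(e, h(b)))   [R4 at 1.1]
4. h(pair(e, h(b)))  →  h(b)   [R4 at ε]
5. h(b)  →  e   [R3 at ε]

e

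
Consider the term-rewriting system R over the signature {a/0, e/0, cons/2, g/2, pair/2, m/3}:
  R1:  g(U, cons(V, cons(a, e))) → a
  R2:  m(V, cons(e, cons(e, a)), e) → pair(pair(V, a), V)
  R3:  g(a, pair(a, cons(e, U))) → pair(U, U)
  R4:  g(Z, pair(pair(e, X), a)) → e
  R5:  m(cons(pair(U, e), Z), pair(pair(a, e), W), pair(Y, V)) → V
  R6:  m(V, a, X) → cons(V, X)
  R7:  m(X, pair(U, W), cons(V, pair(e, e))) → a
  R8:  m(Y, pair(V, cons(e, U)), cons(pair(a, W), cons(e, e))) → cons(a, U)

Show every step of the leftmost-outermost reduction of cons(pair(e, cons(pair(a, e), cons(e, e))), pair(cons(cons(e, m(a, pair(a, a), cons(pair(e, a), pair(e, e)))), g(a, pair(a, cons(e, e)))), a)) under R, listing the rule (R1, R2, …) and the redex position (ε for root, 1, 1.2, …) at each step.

cons(pair(e, cons(pair(a, e), cons(e, e))), pair(cons(cons(e, a), pair(e, e)), a))

1. cons(pair(e, cons(pair(a, e), cons(e, e))), pair(cons(cons(e, m(a, pair(a, a), cons(pair(e, a), pair(e, e)))), g(a, pair(a, cons(e, e)))), a))  →  cons(pair(e, cons(pair(a, e), cons(e, e))), pair(cons(cons(e, a), g(a, pair(a, cons(e, e)))), a))   [R7 at 2.1.1.2]
2. cons(pair(e, cons(pair(a, e), cons(e, e))), pair(cons(cons(e, a), g(a, pair(a, cons(e, e)))), a))  →  cons(pair(e, cons(pair(a, e), cons(e, e))), pair(cons(cons(e, a), pair(e, e)), a))   [R3 at 2.1.2]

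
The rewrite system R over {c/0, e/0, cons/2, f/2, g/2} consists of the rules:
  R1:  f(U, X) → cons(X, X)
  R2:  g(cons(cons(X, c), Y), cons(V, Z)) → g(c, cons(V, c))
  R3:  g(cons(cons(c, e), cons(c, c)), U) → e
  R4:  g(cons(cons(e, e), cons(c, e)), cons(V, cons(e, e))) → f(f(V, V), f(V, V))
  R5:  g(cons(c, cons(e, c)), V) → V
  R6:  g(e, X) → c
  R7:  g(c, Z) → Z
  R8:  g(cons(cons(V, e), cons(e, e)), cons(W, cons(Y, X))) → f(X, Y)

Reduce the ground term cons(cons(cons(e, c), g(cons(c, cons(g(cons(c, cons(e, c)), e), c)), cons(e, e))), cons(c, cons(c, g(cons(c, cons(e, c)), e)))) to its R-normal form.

cons(cons(cons(e, c), cons(e, e)), cons(c, cons(c, e)))

1. cons(cons(cons(e, c), g(cons(c, cons(g(cons(c, cons(e, c)), e), c)), cons(e, e))), cons(c, cons(c, g(cons(c, cons(e, c)), e))))  →  cons(cons(cons(e, c), g(cons(c, cons(e, c)), cons(e, e))), cons(c, cons(c, g(cons(c, cons(e, c)), e))))   [R5 at 1.2.1.2.1]
2. cons(cons(cons(e, c), g(cons(c, cons(e, c)), cons(e, e))), cons(c, cons(c, g(cons(c, cons(e, c)), e))))  →  cons(cons(cons(e, c), cons(e, e)), cons(c, cons(c, g(cons(c, cons(e, c)), e))))   [R5 at 1.2]
3. cons(cons(cons(e, c), cons(e, e)), cons(c, cons(c, g(cons(c, cons(e, c)), e))))  →  cons(cons(cons(e, c), cons(e, e)), cons(c, cons(c, e)))   [R5 at 2.2.2]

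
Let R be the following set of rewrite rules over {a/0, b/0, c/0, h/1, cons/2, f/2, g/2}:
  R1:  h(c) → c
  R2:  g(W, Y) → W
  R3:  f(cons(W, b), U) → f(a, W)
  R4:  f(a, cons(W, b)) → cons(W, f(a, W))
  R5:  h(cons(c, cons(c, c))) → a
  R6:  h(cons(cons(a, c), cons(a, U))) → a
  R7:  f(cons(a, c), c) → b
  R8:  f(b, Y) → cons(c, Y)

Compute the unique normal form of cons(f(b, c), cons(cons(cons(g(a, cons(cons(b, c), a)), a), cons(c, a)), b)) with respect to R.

cons(cons(c, c), cons(cons(cons(a, a), cons(c, a)), b))

1. cons(f(b, c), cons(cons(cons(g(a, cons(cons(b, c), a)), a), cons(c, a)), b))  →  cons(cons(c, c), cons(cons(cons(g(a, cons(cons(b, c), a)), a), cons(c, a)), b))   [R8 at 1]
2. cons(cons(c, c), cons(cons(cons(g(a, cons(cons(b, c), a)), a), cons(c, a)), b))  →  cons(cons(c, c), cons(cons(cons(a, a), cons(c, a)), b))   [R2 at 2.1.1.1]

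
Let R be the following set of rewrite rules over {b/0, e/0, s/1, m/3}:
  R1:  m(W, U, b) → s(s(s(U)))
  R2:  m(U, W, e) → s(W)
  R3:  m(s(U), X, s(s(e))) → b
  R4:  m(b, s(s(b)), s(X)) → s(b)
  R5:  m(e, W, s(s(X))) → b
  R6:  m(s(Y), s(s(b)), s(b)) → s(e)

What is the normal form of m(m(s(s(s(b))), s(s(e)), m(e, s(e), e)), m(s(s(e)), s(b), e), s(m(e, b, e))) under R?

1. m(m(s(s(s(b))), s(s(e)), m(e, s(e), e)), m(s(s(e)), s(b), e), s(m(e, b, e)))  →  m(m(s(s(s(b))), s(s(e)), s(s(e))), m(s(s(e)), s(b), e), s(m(e, b, e)))   [R2 at 1.3]
2. m(m(s(s(s(b))), s(s(e)), s(s(e))), m(s(s(e)), s(b), e), s(m(e, b, e)))  →  m(b, m(s(s(e)), s(b), e), s(m(e, b, e)))   [R3 at 1]
3. m(b, m(s(s(e)), s(b), e), s(m(e, b, e)))  →  m(b, s(s(b)), s(m(e, b, e)))   [R2 at 2]
4. m(b, s(s(b)), s(m(e, b, e)))  →  s(b)   [R4 at ε]

s(b)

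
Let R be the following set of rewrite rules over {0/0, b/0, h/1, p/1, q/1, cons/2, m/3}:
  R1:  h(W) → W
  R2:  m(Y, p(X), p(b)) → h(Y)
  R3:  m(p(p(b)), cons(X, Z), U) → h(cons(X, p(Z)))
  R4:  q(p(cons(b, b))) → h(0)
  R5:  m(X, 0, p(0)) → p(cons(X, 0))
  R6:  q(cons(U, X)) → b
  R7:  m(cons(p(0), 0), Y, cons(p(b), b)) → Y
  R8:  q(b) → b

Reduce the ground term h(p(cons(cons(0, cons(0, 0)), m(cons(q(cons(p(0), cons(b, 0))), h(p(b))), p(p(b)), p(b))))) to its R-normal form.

p(cons(cons(0, cons(0, 0)), cons(b, p(b))))

1. h(p(cons(cons(0, cons(0, 0)), m(cons(q(cons(p(0), cons(b, 0))), h(p(b))), p(p(b)), p(b)))))  →  p(cons(cons(0, cons(0, 0)), m(cons(q(cons(p(0), cons(b, 0))), h(p(b))), p(p(b)), p(b))))   [R1 at ε]
2. p(cons(cons(0, cons(0, 0)), m(cons(q(cons(p(0), cons(b, 0))), h(p(b))), p(p(b)), p(b))))  →  p(cons(cons(0, cons(0, 0)), h(cons(q(cons(p(0), cons(b, 0))), h(p(b))))))   [R2 at 1.2]
3. p(cons(cons(0, cons(0, 0)), h(cons(q(cons(p(0), cons(b, 0))), h(p(b))))))  →  p(cons(cons(0, cons(0, 0)), cons(q(cons(p(0), cons(b, 0))), h(p(b)))))   [R1 at 1.2]
4. p(cons(cons(0, cons(0, 0)), cons(q(cons(p(0), cons(b, 0))), h(p(b)))))  →  p(cons(cons(0, cons(0, 0)), cons(b, h(p(b)))))   [R6 at 1.2.1]
5. p(cons(cons(0, cons(0, 0)), cons(b, h(p(b)))))  →  p(cons(cons(0, cons(0, 0)), cons(b, p(b))))   [R1 at 1.2.2]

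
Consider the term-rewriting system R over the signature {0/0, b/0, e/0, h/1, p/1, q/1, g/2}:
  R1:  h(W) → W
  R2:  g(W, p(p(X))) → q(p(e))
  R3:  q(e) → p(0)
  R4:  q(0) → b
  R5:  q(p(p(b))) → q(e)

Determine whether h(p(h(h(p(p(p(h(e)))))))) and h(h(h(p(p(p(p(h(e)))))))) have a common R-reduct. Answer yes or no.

yes — NF(t₁) = p(p(p(p(e)))), NF(t₂) = p(p(p(p(e))))

Reduce t₁ = h(p(h(h(p(p(p(h(e)))))))):
1. h(p(h(h(p(p(p(h(e))))))))  →  p(h(h(p(p(p(h(e)))))))   [R1 at ε]
2. p(h(h(p(p(p(h(e)))))))  →  p(h(p(p(p(h(e))))))   [R1 at 1]
3. p(h(p(p(p(h(e))))))  →  p(p(p(p(h(e)))))   [R1 at 1]
4. p(p(p(p(h(e)))))  →  p(p(p(p(e))))   [R1 at 1.1.1.1]

Reduce t₂ = h(h(h(p(p(p(p(h(e)))))))):
1. h(h(h(p(p(p(p(h(e))))))))  →  h(h(p(p(p(p(h(e)))))))   [R1 at ε]
2. h(h(p(p(p(p(h(e)))))))  →  h(p(p(p(p(h(e))))))   [R1 at ε]
3. h(p(p(p(p(h(e))))))  →  p(p(p(p(h(e)))))   [R1 at ε]
4. p(p(p(p(h(e)))))  →  p(p(p(p(e))))   [R1 at 1.1.1.1]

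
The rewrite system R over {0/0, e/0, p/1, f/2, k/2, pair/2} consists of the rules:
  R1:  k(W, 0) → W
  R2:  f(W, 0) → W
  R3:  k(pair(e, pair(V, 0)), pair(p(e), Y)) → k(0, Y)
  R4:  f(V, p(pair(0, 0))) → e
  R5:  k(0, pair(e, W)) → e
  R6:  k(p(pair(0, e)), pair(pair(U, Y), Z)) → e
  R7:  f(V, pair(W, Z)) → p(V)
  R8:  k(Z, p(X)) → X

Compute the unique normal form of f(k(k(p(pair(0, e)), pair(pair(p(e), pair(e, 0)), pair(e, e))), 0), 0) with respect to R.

1. f(k(k(p(pair(0, e)), pair(pair(p(e), pair(e, 0)), pair(e, e))), 0), 0)  →  k(k(p(pair(0, e)), pair(pair(p(e), pair(e, 0)), pair(e, e))), 0)   [R2 at ε]
2. k(k(p(pair(0, e)), pair(pair(p(e), pair(e, 0)), pair(e, e))), 0)  →  k(p(pair(0, e)), pair(pair(p(e), pair(e, 0)), pair(e, e)))   [R1 at ε]
3. k(p(pair(0, e)), pair(pair(p(e), pair(e, 0)), pair(e, e)))  →  e   [R6 at ε]

e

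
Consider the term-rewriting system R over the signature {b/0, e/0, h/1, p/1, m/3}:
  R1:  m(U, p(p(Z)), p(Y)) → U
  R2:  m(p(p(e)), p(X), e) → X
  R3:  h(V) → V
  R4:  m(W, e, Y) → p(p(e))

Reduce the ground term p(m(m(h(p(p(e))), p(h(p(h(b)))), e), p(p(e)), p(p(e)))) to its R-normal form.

p(p(b))

1. p(m(m(h(p(p(e))), p(h(p(h(b)))), e), p(p(e)), p(p(e))))  →  p(m(h(p(p(e))), p(h(p(h(b)))), e))   [R1 at 1]
2. p(m(h(p(p(e))), p(h(p(h(b)))), e))  →  p(m(p(p(e)), p(h(p(h(b)))), e))   [R3 at 1.1]
3. p(m(p(p(e)), p(h(p(h(b)))), e))  →  p(h(p(h(b))))   [R2 at 1]
4. p(h(p(h(b))))  →  p(p(h(b)))   [R3 at 1]
5. p(p(h(b)))  →  p(p(b))   [R3 at 1.1]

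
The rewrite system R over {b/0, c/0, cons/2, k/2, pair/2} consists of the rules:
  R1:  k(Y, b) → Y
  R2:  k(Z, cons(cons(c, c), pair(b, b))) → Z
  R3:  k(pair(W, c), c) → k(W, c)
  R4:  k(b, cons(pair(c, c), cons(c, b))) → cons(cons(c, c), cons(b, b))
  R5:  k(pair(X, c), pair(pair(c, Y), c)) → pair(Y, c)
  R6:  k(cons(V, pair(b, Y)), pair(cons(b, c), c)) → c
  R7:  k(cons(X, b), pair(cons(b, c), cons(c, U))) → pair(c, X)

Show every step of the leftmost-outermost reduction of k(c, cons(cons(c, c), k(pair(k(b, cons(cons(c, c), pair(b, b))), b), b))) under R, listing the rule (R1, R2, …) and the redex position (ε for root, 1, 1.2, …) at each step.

1. k(c, cons(cons(c, c), k(pair(k(b, cons(cons(c, c), pair(b, b))), b), b)))  →  k(c, cons(cons(c, c), pair(k(b, cons(cons(c, c), pair(b, b))), b)))   [R1 at 2.2]
2. k(c, cons(cons(c, c), pair(k(b, cons(cons(c, c), pair(b, b))), b)))  →  k(c, cons(cons(c, c), pair(b, b)))   [R2 at 2.2.1]
3. k(c, cons(cons(c, c), pair(b, b)))  →  c   [R2 at ε]

c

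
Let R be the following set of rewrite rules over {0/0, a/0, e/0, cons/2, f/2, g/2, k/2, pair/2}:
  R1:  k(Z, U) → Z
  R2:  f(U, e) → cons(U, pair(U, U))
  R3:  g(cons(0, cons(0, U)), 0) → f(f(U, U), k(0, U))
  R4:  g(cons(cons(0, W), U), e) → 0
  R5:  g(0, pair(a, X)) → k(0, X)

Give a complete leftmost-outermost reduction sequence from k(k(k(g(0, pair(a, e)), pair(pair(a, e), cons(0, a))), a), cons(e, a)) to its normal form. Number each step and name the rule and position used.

1. k(k(k(g(0, pair(a, e)), pair(pair(a, e), cons(0, a))), a), cons(e, a))  →  k(k(g(0, pair(a, e)), pair(pair(a, e), cons(0, a))), a)   [R1 at ε]
2. k(k(g(0, pair(a, e)), pair(pair(a, e), cons(0, a))), a)  →  k(g(0, pair(a, e)), pair(pair(a, e), cons(0, a)))   [R1 at ε]
3. k(g(0, pair(a, e)), pair(pair(a, e), cons(0, a)))  →  g(0, pair(a, e))   [R1 at ε]
4. g(0, pair(a, e))  →  k(0, e)   [R5 at ε]
5. k(0, e)  →  0   [R1 at ε]

0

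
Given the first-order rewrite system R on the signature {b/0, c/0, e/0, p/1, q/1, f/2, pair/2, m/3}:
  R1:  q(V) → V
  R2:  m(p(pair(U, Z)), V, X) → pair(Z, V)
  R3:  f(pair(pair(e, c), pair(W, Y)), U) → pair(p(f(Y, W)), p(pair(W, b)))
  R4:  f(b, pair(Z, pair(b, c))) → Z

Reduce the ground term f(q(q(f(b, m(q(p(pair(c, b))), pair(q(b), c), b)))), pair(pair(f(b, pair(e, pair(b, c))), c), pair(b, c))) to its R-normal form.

pair(e, c)

1. f(q(q(f(b, m(q(p(pair(c, b))), pair(q(b), c), b)))), pair(pair(f(b, pair(e, pair(b, c))), c), pair(b, c)))  →  f(q(f(b, m(q(p(pair(c, b))), pair(q(b), c), b))), pair(pair(f(b, pair(e, pair(b, c))), c), pair(b, c)))   [R1 at 1]
2. f(q(f(b, m(q(p(pair(c, b))), pair(q(b), c), b))), pair(pair(f(b, pair(e, pair(b, c))), c), pair(b, c)))  →  f(f(b, m(q(p(pair(c, b))), pair(q(b), c), b)), pair(pair(f(b, pair(e, pair(b, c))), c), pair(b, c)))   [R1 at 1]
3. f(f(b, m(q(p(pair(c, b))), pair(q(b), c), b)), pair(pair(f(b, pair(e, pair(b, c))), c), pair(b, c)))  →  f(f(b, m(p(pair(c, b)), pair(q(b), c), b)), pair(pair(f(b, pair(e, pair(b, c))), c), pair(b, c)))   [R1 at 1.2.1]
4. f(f(b, m(p(pair(c, b)), pair(q(b), c), b)), pair(pair(f(b, pair(e, pair(b, c))), c), pair(b, c)))  →  f(f(b, pair(b, pair(q(b), c))), pair(pair(f(b, pair(e, pair(b, c))), c), pair(b, c)))   [R2 at 1.2]
5. f(f(b, pair(b, pair(q(b), c))), pair(pair(f(b, pair(e, pair(b, c))), c), pair(b, c)))  →  f(f(b, pair(b, pair(b, c))), pair(pair(f(b, pair(e, pair(b, c))), c), pair(b, c)))   [R1 at 1.2.2.1]
6. f(f(b, pair(b, pair(b, c))), pair(pair(f(b, pair(e, pair(b, c))), c), pair(b, c)))  →  f(b, pair(pair(f(b, pair(e, pair(b, c))), c), pair(b, c)))   [R4 at 1]
7. f(b, pair(pair(f(b, pair(e, pair(b, c))), c), pair(b, c)))  →  pair(f(b, pair(e, pair(b, c))), c)   [R4 at ε]
8. pair(f(b, pair(e, pair(b, c))), c)  →  pair(e, c)   [R4 at 1]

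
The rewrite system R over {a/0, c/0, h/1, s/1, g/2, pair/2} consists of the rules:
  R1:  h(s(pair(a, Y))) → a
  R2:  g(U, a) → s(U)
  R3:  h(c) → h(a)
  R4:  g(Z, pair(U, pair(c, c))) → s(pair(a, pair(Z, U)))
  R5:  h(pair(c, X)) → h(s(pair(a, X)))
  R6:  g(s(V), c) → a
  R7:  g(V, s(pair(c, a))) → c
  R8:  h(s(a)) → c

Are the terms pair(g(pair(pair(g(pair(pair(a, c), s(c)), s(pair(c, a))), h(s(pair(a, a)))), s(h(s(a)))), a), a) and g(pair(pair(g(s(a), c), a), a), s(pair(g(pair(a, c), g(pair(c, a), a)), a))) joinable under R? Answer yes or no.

Reduce t₁ = pair(g(pair(pair(g(pair(pair(a, c), s(c)), s(pair(c, a))), h(s(pair(a, a)))), s(h(s(a)))), a), a):
1. pair(g(pair(pair(g(pair(pair(a, c), s(c)), s(pair(c, a))), h(s(pair(a, a)))), s(h(s(a)))), a), a)  →  pair(s(pair(pair(g(pair(pair(a, c), s(c)), s(pair(c, a))), h(s(pair(a, a)))), s(h(s(a))))), a)   [R2 at 1]
2. pair(s(pair(pair(g(pair(pair(a, c), s(c)), s(pair(c, a))), h(s(pair(a, a)))), s(h(s(a))))), a)  →  pair(s(pair(pair(c, h(s(pair(a, a)))), s(h(s(a))))), a)   [R7 at 1.1.1.1]
3. pair(s(pair(pair(c, h(s(pair(a, a)))), s(h(s(a))))), a)  →  pair(s(pair(pair(c, a), s(h(s(a))))), a)   [R1 at 1.1.1.2]
4. pair(s(pair(pair(c, a), s(h(s(a))))), a)  →  pair(s(pair(pair(c, a), s(c))), a)   [R8 at 1.1.2.1]

Reduce t₂ = g(pair(pair(g(s(a), c), a), a), s(pair(g(pair(a, c), g(pair(c, a), a)), a))):
1. g(pair(pair(g(s(a), c), a), a), s(pair(g(pair(a, c), g(pair(c, a), a)), a)))  →  g(pair(pair(a, a), a), s(pair(g(pair(a, c), g(pair(c, a), a)), a)))   [R6 at 1.1.1]
2. g(pair(pair(a, a), a), s(pair(g(pair(a, c), g(pair(c, a), a)), a)))  →  g(pair(pair(a, a), a), s(pair(g(pair(a, c), s(pair(c, a))), a)))   [R2 at 2.1.1.2]
3. g(pair(pair(a, a), a), s(pair(g(pair(a, c), s(pair(c, a))), a)))  →  g(pair(pair(a, a), a), s(pair(c, a)))   [R7 at 2.1.1]
4. g(pair(pair(a, a), a), s(pair(c, a)))  →  c   [R7 at ε]

no — NF(t₁) = pair(s(pair(pair(c, a), s(c))), a), NF(t₂) = c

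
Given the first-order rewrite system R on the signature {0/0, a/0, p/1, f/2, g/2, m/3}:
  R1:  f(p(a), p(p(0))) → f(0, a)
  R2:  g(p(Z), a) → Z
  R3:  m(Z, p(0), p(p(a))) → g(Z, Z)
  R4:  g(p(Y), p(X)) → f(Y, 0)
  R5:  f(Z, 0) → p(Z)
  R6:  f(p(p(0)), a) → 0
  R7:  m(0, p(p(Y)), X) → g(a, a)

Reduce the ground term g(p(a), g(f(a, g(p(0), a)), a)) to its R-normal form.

1. g(p(a), g(f(a, g(p(0), a)), a))  →  g(p(a), g(f(a, 0), a))   [R2 at 2.1.2]
2. g(p(a), g(f(a, 0), a))  →  g(p(a), g(p(a), a))   [R5 at 2.1]
3. g(p(a), g(p(a), a))  →  g(p(a), a)   [R2 at 2]
4. g(p(a), a)  →  a   [R2 at ε]

a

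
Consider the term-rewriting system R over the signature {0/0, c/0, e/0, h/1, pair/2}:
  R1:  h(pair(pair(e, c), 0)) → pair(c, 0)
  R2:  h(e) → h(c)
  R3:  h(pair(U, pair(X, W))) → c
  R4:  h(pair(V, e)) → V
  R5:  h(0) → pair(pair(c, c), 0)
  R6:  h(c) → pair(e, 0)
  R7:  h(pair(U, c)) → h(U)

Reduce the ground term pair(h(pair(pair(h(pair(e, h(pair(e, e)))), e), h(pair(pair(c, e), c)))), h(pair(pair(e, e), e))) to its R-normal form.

1. pair(h(pair(pair(h(pair(e, h(pair(e, e)))), e), h(pair(pair(c, e), c)))), h(pair(pair(e, e), e)))  →  pair(h(pair(pair(h(pair(e, e)), e), h(pair(pair(c, e), c)))), h(pair(pair(e, e), e)))   [R4 at 1.1.1.1.1.2]
2. pair(h(pair(pair(h(pair(e, e)), e), h(pair(pair(c, e), c)))), h(pair(pair(e, e), e)))  →  pair(h(pair(pair(e, e), h(pair(pair(c, e), c)))), h(pair(pair(e, e), e)))   [R4 at 1.1.1.1]
3. pair(h(pair(pair(e, e), h(pair(pair(c, e), c)))), h(pair(pair(e, e), e)))  →  pair(h(pair(pair(e, e), h(pair(c, e)))), h(pair(pair(e, e), e)))   [R7 at 1.1.2]
4. pair(h(pair(pair(e, e), h(pair(c, e)))), h(pair(pair(e, e), e)))  →  pair(h(pair(pair(e, e), c)), h(pair(pair(e, e), e)))   [R4 at 1.1.2]
5. pair(h(pair(pair(e, e), c)), h(pair(pair(e, e), e)))  →  pair(h(pair(e, e)), h(pair(pair(e, e), e)))   [R7 at 1]
6. pair(h(pair(e, e)), h(pair(pair(e, e), e)))  →  pair(e, h(pair(pair(e, e), e)))   [R4 at 1]
7. pair(e, h(pair(pair(e, e), e)))  →  pair(e, pair(e, e))   [R4 at 2]

pair(e, pair(e, e))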